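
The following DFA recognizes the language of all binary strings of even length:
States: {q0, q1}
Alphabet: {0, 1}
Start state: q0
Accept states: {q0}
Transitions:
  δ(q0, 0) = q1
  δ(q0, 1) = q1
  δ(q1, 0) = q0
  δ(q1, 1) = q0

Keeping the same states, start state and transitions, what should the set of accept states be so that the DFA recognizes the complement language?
The DFA is complete (every state has a transition on every symbol), so the complement
is recognized by the same DFA with accepting and non-accepting states swapped.
Original accept states: {q0}
Complement accept states = All states - Original accept states
= {q0, q1} - {q0}
= {q1}
Complement language: strings of ODD length

Final answer: {q1}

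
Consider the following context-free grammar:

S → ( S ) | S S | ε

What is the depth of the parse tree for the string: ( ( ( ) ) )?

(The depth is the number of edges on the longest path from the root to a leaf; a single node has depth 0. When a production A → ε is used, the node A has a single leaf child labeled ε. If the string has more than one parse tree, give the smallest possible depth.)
The string is 3 nested pairs. The shallowest parse tree applies S → ( S ) 3 times (one node per nested pair, each a child of the previous) and then S → ε in the middle.
S nodes at depths 0..3, ε leaf at depth 4; parentheses leaves are at depths 1..3.
(Using S → S S with an S → ε child anywhere only adds levels, so it cannot give a shallower tree.)
Depth = 4.

Final answer: 4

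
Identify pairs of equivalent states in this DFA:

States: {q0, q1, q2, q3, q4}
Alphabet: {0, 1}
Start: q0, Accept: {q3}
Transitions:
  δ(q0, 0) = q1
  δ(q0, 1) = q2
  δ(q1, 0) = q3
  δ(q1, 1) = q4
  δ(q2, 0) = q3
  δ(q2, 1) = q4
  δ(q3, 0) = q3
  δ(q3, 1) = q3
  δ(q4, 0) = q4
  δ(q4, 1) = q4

Using the table-filling algorithm:
Round 0 – mark pairs where exactly one state is accepting: (q0,q3), (q1,q3), (q2,q3), (q3,q4)
Round 1 – newly marked: (q0,q1) [on 0: q1 vs q3, already marked]; (q0,q2) [on 0: q1 vs q3, already marked]; (q1,q4) [on 0: q3 vs q4, already marked]; (q2,q4) [on 0: q3 vs q4, already marked]
Round 2 – newly marked: (q0,q4) [on 0: q1 vs q4, already marked]
No further pairs can be marked.
(q1, q2) unmarked: δ(q1,0)=q3, δ(q2,0)=q3; δ(q1,1)=q4, δ(q2,1)=q4 → equivalent
Equivalent pairs: (q1, q2)

Final answer: Equivalent pairs: (q1, q2)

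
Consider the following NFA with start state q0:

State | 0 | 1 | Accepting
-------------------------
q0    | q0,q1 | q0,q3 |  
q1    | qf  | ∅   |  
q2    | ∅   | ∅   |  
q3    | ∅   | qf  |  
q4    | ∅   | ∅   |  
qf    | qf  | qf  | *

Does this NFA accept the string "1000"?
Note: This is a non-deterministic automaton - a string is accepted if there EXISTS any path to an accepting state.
Track the set of states the NFA could be in: start {q0}
Read '1': {q0} → {q0, q3}
Read '0': {q0, q3} → {q0, q1}
Read '0': {q0, q1} → {q0, q1, qf}
Read '0': {q0, q1, qf} → {q0, q1, qf}
Final set {q0, q1, qf} contains accepting state(s) {qf} → accepted.

Final answer: Yes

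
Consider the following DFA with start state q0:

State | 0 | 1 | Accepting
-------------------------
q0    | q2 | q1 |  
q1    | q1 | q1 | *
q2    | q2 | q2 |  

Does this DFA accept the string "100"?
Start in q0.
Read '1': q0 → q1
Read '0': q1 → q1
Read '0': q1 → q1
Final state q1 is accepting, so the string is accepted.

Final answer: Yes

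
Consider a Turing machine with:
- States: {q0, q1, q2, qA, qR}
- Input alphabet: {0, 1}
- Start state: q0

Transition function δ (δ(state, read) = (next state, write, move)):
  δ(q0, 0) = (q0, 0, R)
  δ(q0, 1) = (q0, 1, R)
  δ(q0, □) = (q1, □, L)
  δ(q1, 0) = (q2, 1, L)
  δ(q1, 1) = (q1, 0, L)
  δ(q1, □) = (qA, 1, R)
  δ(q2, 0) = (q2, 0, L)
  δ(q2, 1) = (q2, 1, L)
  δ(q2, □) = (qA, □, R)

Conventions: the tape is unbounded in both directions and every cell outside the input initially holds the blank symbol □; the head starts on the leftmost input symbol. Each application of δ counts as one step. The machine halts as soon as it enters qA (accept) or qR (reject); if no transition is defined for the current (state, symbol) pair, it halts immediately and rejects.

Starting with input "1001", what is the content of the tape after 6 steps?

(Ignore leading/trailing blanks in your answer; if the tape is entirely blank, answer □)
Step 0: [q0]1001 (head at position 0)
Step 1: δ(q0, 1) = (q0, 1, R)  ⊢  1[q0]001 (head at position 1)
Step 2: δ(q0, 0) = (q0, 0, R)  ⊢  10[q0]01 (head at position 2)
Step 3: δ(q0, 0) = (q0, 0, R)  ⊢  100[q0]1 (head at position 3)
Step 4: δ(q0, 1) = (q0, 1, R)  ⊢  1001[q0]□ (head at position 4)
Step 5: δ(q0, □) = (q1, □, L)  ⊢  100[q1]1□ (head at position 3)
Step 6: δ(q1, 1) = (q1, 0, L)  ⊢  10[q1]00□ (head at position 2)
Tape after 6 steps (ignoring surrounding blanks): 1000

Final answer: Tape: 1000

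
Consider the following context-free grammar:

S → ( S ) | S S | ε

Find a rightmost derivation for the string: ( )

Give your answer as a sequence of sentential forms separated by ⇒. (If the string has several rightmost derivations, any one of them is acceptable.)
Start with S.
Step 1: the rightmost non-terminal is S; apply S → ( S ):  ( S )
Step 2: the rightmost non-terminal is S; apply S → ε:  ( )

Final answer: S ⇒ ( S ) ⇒ ( )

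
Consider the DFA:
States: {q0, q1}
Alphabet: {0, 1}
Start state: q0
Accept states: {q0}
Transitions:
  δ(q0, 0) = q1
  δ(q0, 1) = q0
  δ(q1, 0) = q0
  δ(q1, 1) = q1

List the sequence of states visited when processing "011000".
Starting at q0
Read '0': q0 -> q1
Read '1': q1 -> q1
Read '1': q1 -> q1
Read '0': q1 -> q0
Read '0': q0 -> q1
Read '0': q1 -> q0

Final answer: q0 -> q1 -> q1 -> q1 -> q0 -> q1 -> q0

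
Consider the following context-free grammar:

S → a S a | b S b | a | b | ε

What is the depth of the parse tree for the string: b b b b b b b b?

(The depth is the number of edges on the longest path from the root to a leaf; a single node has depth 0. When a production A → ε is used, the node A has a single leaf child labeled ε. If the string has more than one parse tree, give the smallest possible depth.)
The string has even length 8, so its (unique) parse tree peels off matching outer symbols: S → b S b, S → b S b, S → b S b, S → b S b, and finally S → ε for the empty middle.
The S nodes are at depths 0..4; the ε leaf under the innermost S is at depth 5 (terminal leaves are at depths 1..4).
Depth = 5.

Final answer: 5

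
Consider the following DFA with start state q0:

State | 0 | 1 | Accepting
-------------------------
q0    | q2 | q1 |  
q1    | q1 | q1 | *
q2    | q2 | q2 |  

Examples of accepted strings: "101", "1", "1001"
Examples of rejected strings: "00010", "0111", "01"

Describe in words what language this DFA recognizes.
non-empty binary strings starting with 1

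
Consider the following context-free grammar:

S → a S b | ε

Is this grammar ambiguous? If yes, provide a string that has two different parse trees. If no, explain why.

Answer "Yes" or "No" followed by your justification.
At every step exactly one production applies: if the remaining string to generate is non-empty it starts with a and ends with b, forcing S → a S b; if it is empty, S → ε is forced. Hence each string a^n b^n has exactly one derivation (S → a S b applied n times, then S → ε) and one parse tree.

Final answer: No - the grammar is unambiguous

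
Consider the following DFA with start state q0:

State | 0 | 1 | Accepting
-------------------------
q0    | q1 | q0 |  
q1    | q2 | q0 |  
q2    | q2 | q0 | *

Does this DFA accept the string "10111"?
Start in q0.
Read '1': q0 → q0
Read '0': q0 → q1
Read '1': q1 → q0
Read '1': q0 → q0
Read '1': q0 → q0
Final state q0 is not accepting, so the string is rejected.

Final answer: No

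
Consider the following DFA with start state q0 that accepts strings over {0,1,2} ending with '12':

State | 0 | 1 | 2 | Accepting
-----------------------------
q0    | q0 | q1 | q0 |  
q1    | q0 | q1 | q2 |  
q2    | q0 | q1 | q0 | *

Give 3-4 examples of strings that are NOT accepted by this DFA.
Any strings that end in a non-accepting state work; for example:
"110": q0 → q1 → q1 → q0; q0 is not accepting → rejected
"2002": q0 → q0 → q0 → q0 → q0; q0 is not accepting → rejected
"2101": q0 → q0 → q1 → q0 → q1; q1 is not accepting → rejected
"2200": q0 → q0 → q0 → q0 → q0; q0 is not accepting → rejected

Final answer: "110", "2002", "2101", "2200"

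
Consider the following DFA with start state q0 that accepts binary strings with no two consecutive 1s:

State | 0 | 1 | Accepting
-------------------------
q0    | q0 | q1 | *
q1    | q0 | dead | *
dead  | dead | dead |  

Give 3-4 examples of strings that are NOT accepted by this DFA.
Any strings that end in a non-accepting state work; for example:
"110": q0 → q1 → dead → dead; dead is not accepting → rejected
"1100": q0 → q1 → dead → dead → dead; dead is not accepting → rejected
"1101": q0 → q1 → dead → dead → dead; dead is not accepting → rejected
"1110": q0 → q1 → dead → dead → dead; dead is not accepting → rejected

Final answer: "110", "1100", "1101", "1110"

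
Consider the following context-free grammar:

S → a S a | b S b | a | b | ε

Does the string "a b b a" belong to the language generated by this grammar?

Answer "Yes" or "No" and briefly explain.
A derivation exists: S ⇒ a S a ⇒ a b S b a ⇒ a b b a (using S → a S a, S → b S b, then S → ε).

Final answer: Yes - a valid derivation exists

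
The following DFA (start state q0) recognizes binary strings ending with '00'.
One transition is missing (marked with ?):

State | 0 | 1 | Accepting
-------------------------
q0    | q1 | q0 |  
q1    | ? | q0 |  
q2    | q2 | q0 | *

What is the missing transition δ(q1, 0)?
q2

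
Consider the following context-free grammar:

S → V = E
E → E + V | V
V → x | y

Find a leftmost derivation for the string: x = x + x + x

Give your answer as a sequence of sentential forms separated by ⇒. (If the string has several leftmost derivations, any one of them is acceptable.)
Start with S.
Step 1: the leftmost non-terminal is S; apply S → V = E:  V = E
Step 2: the leftmost non-terminal is V; apply V → x:  x = E
Step 3: the leftmost non-terminal is E; apply E → E + V:  x = E + V
Step 4: the leftmost non-terminal is E; apply E → E + V:  x = E + V + V
Step 5: the leftmost non-terminal is E; apply E → V:  x = V + V + V
Step 6: the leftmost non-terminal is V; apply V → x:  x = x + V + V
Step 7: the leftmost non-terminal is V; apply V → x:  x = x + x + V
Step 8: the leftmost non-terminal is V; apply V → x:  x = x + x + x

Final answer: S ⇒ V = E ⇒ x = E ⇒ x = E + V ⇒ x = E + V + V ⇒ x = V + V + V ⇒ x = x + V + V ⇒ x = x + x + V ⇒ x = x + x + x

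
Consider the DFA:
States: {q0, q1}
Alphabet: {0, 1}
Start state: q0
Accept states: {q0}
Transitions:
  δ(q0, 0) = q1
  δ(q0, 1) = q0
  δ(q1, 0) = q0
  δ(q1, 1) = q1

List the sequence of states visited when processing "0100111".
Starting at q0
Read '0': q0 -> q1
Read '1': q1 -> q1
Read '0': q1 -> q0
Read '0': q0 -> q1
Read '1': q1 -> q1
Read '1': q1 -> q1
Read '1': q1 -> q1

Final answer: q0 -> q1 -> q1 -> q0 -> q1 -> q1 -> q1 -> q1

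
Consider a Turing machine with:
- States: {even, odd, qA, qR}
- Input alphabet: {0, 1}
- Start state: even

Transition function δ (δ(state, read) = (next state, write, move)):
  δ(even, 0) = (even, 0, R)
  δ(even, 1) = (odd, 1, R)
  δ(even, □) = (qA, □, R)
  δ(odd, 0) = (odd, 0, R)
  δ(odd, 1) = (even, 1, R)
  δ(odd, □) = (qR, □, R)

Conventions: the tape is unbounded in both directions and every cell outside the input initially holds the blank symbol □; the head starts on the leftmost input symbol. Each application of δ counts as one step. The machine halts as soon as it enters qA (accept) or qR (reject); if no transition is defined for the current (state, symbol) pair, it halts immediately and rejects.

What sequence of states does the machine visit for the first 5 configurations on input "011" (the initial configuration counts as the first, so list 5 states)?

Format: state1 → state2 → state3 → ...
Step 0: [even]011 (head at position 0)
Step 1: δ(even, 0) = (even, 0, R)  ⊢  0[even]11 (head at position 1)
Step 2: δ(even, 1) = (odd, 1, R)  ⊢  01[odd]1 (head at position 2)
Step 3: δ(odd, 1) = (even, 1, R)  ⊢  011[even]□ (head at position 3)
Step 4: δ(even, □) = (qA, □, R)  ⊢  011□[qA]□ (head at position 4)
Reading off the states of these 5 configurations: even → even → odd → even → qA

Final answer: even → even → odd → even → qA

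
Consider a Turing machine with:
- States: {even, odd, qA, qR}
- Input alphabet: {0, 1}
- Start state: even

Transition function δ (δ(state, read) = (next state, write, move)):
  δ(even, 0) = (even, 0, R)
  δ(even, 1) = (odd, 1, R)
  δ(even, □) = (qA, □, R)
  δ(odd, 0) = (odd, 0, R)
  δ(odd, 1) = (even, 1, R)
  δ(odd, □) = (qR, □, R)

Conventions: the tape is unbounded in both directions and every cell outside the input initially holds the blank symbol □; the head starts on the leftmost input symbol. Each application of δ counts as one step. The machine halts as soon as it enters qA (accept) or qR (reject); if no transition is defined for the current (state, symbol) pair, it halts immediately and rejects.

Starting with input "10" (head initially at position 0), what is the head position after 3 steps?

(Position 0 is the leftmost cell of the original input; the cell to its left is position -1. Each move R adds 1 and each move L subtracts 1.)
Step 0: [even]10 (head at position 0)
Step 1: δ(even, 1) = (odd, 1, R)  ⊢  1[odd]0 (head at position 1)
Step 2: δ(odd, 0) = (odd, 0, R)  ⊢  10[odd]□ (head at position 2)
Step 3: δ(odd, □) = (qR, □, R)  ⊢  10□[qR]□ (head at position 3)
Head position after 3 steps: 3

Final answer: Position 3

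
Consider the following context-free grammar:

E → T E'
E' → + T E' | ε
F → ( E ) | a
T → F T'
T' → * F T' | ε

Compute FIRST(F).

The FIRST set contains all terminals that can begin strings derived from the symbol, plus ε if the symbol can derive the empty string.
FIRST(F): F → ( E ) contributes '(' and F → a contributes 'a', so FIRST(F) = {(, a}. F is not nullable.

Final answer: {(, a}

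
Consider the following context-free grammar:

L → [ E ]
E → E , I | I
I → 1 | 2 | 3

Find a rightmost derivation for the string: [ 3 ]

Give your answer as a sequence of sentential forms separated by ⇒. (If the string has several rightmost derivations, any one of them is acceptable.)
Start with L.
Step 1: the rightmost non-terminal is L; apply L → [ E ]:  [ E ]
Step 2: the rightmost non-terminal is E; apply E → I:  [ I ]
Step 3: the rightmost non-terminal is I; apply I → 3:  [ 3 ]

Final answer: L ⇒ [ E ] ⇒ [ I ] ⇒ [ 3 ]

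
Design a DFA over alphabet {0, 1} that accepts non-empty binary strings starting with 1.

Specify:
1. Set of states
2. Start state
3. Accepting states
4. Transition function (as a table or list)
One valid DFA (any DFA recognizing the same language is acceptable):
States: {q0, q1, q2}
Start: q0
Accepting: {q1}
Transitions (accepting states marked with *):
State | 0 | 1 | Accepting
-------------------------
q0    | q2 | q1 |  
q1    | q1 | q1 | *
q2    | q2 | q2 |  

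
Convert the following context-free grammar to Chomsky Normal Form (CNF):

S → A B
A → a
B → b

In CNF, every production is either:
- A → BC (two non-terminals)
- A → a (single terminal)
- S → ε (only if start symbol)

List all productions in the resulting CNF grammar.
The grammar has no ε-productions or unit productions to eliminate.
S → A B is already in CNF (two non-terminals) – keep it.
A → a is already in CNF (single terminal) – keep it.
B → b is already in CNF (single terminal) – keep it.
Resulting CNF grammar (3 productions): A → a; B → b; S → A B

Final answer: A → a; B → b; S → A B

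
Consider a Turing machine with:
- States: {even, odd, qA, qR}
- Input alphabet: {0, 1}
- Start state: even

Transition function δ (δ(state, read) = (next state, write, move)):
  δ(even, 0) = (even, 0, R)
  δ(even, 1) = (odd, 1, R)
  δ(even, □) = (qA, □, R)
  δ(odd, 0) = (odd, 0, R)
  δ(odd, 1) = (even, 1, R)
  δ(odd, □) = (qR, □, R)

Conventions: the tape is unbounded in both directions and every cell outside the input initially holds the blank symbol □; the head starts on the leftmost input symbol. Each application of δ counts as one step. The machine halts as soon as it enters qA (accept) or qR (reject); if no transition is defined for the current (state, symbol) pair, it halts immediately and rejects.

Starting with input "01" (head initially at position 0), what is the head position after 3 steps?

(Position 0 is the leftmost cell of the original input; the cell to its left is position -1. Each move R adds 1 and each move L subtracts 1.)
Step 0: [even]01 (head at position 0)
Step 1: δ(even, 0) = (even, 0, R)  ⊢  0[even]1 (head at position 1)
Step 2: δ(even, 1) = (odd, 1, R)  ⊢  01[odd]□ (head at position 2)
Step 3: δ(odd, □) = (qR, □, R)  ⊢  01□[qR]□ (head at position 3)
Head position after 3 steps: 3

Final answer: Position 3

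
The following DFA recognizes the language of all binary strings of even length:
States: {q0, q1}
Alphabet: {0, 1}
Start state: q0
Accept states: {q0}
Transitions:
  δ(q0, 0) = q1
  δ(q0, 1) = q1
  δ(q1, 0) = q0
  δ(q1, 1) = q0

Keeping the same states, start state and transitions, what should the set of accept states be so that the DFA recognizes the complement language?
The DFA is complete (every state has a transition on every symbol), so the complement
is recognized by the same DFA with accepting and non-accepting states swapped.
Original accept states: {q0}
Complement accept states = All states - Original accept states
= {q0, q1} - {q0}
= {q1}
Complement language: strings of ODD length

Final answer: {q1}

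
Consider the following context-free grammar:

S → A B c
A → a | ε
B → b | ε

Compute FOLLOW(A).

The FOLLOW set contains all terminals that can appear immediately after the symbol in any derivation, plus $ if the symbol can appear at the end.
A occurs in S → A B c followed by B c. Add FIRST(B) minus ε = {b}; B is nullable (B → ε), so what follows B can also follow A: the terminal c. FOLLOW(A) = {b, c}.

Final answer: {b, c}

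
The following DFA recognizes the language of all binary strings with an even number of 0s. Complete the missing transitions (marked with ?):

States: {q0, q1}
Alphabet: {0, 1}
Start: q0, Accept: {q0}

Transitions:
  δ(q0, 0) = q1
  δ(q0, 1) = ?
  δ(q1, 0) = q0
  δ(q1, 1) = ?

What each state remembers (consistent with the given transitions and accept states):
  q0: an even number of 0s has been read so far
  q1: an odd number of 0s has been read so far
Filling in the missing entries:
  δ(q0, 1): in q0 (an even number of 0s has been read so far), after reading 1 we have: an even number of 0s has been read so far → q0
  δ(q1, 1): in q1 (an odd number of 0s has been read so far), after reading 1 we have: an odd number of 0s has been read so far → q1

Final answer: δ(q0, 1) = q0; δ(q1, 1) = q1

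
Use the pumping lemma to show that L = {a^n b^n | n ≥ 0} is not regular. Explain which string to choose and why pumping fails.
Language: L = {a^n b^n | n ≥ 0} (equal numbers of a's followed by b's)
Step 1: Assume for contradiction that L is regular, with pumping length p.
Step 2: Choose s = a^p b^p. Then s ∈ L (it has p a's followed by p b's) and |s| ≥ p.
Step 3: Consider any decomposition s = xyz with |xy| ≤ p and |y| > 0. Since |xy| ≤ p and the first p symbols of s are all a's, y = a^k for some k with 1 ≤ k ≤ p.
Step 4: Pumping up (i = 2): xy²z = a^(p+k) b^p, which has more a's than b's, so xy²z ∉ L.
This contradicts the pumping lemma, so L is not regular.

Final answer: Choose s = a^p b^p. Since |xy| ≤ p, y = a^k with k ≥ 1. Then xy²z = a^(p+k) b^p ∉ L.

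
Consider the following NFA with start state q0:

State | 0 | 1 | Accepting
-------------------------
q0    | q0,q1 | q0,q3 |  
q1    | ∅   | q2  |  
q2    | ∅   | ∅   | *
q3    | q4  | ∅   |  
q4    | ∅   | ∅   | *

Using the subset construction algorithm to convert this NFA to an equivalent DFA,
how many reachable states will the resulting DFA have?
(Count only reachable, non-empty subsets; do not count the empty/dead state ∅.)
Start subset: {q0}
{q0}: on 0 → {q0, q1}, on 1 → {q0, q3}
{q0, q1}: on 0 → {q0, q1}, on 1 → {q0, q2, q3}
{q0, q3}: on 0 → {q0, q1, q4}, on 1 → {q0, q3}
{q0, q2, q3}: on 0 → {q0, q1, q4}, on 1 → {q0, q3}
{q0, q1, q4}: on 0 → {q0, q1}, on 1 → {q0, q2, q3}
Reachable non-empty subsets: {q0}, {q0, q1}, {q0, q3}, {q0, q2, q3}, {q0, q1, q4} — 5 in total.

Final answer: 5 states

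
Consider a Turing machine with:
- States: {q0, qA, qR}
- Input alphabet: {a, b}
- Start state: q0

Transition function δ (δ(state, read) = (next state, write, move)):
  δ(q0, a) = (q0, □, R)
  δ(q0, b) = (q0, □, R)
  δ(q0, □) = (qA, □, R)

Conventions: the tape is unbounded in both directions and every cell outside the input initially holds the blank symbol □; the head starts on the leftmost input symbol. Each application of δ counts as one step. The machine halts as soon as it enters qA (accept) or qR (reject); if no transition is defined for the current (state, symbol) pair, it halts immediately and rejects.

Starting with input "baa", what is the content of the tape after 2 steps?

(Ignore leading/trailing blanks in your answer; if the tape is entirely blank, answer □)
Step 0: [q0]baa (head at position 0)
Step 1: δ(q0, b) = (q0, □, R)  ⊢  □[q0]aa (head at position 1)
Step 2: δ(q0, a) = (q0, □, R)  ⊢  □□[q0]a (head at position 2)
Tape after 2 steps (ignoring surrounding blanks): a

Final answer: Tape: a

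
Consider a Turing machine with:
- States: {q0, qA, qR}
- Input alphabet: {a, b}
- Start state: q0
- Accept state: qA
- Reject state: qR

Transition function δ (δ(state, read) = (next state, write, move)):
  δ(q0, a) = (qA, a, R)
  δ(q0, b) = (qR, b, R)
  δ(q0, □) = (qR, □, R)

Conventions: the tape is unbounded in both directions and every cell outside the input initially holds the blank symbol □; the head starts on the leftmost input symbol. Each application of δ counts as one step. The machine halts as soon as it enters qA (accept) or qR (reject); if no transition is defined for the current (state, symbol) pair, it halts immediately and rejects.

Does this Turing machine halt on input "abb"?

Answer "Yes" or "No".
Step 0: [q0]abb (head at position 0)
Step 1: δ(q0, a) = (qA, a, R)  ⊢  a[qA]bb (head at position 1)
The machine is in qA, so it halts and accepts.
It halts after 1 steps.

Final answer: Yes - halts after 1 steps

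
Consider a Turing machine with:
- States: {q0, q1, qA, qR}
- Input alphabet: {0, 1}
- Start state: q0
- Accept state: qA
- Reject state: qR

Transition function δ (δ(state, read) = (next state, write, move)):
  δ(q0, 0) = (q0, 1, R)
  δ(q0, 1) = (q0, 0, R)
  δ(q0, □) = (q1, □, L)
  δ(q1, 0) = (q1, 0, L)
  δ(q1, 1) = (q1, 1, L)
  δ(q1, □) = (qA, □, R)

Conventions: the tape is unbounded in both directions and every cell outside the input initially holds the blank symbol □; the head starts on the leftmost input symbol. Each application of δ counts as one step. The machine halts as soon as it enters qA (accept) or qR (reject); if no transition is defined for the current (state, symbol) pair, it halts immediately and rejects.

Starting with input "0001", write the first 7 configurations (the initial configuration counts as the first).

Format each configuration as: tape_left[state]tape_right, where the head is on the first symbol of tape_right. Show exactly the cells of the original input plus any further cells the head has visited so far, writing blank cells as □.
Step 0: [q0]0001 (head at position 0)
Step 1: δ(q0, 0) = (q0, 1, R)  ⊢  1[q0]001 (head at position 1)
Step 2: δ(q0, 0) = (q0, 1, R)  ⊢  11[q0]01 (head at position 2)
Step 3: δ(q0, 0) = (q0, 1, R)  ⊢  111[q0]1 (head at position 3)
Step 4: δ(q0, 1) = (q0, 0, R)  ⊢  1110[q0]□ (head at position 4)
Step 5: δ(q0, □) = (q1, □, L)  ⊢  111[q1]0□ (head at position 3)
Step 6: δ(q1, 0) = (q1, 0, L)  ⊢  11[q1]10□ (head at position 2)

Final answer: [q0]0001 ⊢ 1[q0]001 ⊢ 11[q0]01 ⊢ 111[q0]1 ⊢ 1110[q0]□ ⊢ 111[q1]0□ ⊢ 11[q1]10□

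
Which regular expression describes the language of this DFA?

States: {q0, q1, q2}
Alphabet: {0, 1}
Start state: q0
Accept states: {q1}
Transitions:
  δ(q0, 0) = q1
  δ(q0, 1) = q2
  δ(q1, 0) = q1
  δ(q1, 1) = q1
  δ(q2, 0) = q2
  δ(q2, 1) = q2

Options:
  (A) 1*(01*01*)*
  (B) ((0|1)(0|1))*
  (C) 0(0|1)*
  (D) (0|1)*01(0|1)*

Testing sample strings against the DFA:
  '1011' -> rejected
  '1111' -> rejected
  '0111' -> accepted
  '01011' -> accepted
Checking each option for a counterexample:
  (A) 1*(01*01*)*: ε is rejected by the DFA but matches the regex → eliminated
  (B) ((0|1)(0|1))*: ε is rejected by the DFA but matches the regex → eliminated
  (C) 0(0|1)*: agrees with the DFA on all strings of length ≤ 4
  (D) (0|1)*01(0|1)*: '0' is accepted by the DFA but does not match the regex → eliminated
Only (C) 0(0|1)* is consistent with the DFA.

Final answer: (C) 0(0|1)*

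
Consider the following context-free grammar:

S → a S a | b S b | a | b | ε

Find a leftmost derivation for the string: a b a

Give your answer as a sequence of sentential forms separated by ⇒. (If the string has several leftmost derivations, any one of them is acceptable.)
Start with S.
Step 1: the leftmost non-terminal is S; apply S → a S a:  a S a
Step 2: the leftmost non-terminal is S; apply S → b:  a b a

Final answer: S ⇒ a S a ⇒ a b a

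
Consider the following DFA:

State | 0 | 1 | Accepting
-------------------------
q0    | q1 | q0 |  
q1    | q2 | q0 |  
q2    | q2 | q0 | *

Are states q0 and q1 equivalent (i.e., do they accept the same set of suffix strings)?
Try the suffix "0".
From q0: q0 → q1 — not accepting.
From q1: q1 → q2 — accepting.
The two states disagree on this suffix, so they are not equivalent.

Final answer: No. Distinguishing string: "0" - accepted from q1 but not from q0.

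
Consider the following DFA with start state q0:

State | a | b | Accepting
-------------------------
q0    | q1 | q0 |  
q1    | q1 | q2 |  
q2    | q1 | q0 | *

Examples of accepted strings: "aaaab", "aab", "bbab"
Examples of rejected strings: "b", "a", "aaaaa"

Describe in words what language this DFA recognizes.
strings over {a,b} ending with 'ab'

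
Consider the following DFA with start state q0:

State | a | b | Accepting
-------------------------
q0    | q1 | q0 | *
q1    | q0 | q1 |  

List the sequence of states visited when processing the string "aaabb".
q0 → q1 → q0 → q1 → q1 → q1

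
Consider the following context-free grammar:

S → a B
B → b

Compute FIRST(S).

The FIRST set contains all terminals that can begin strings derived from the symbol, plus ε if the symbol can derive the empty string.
S has the single production S → a B, whose right-hand side begins with the terminal a. So FIRST(S) = {a}.

Final answer: {a}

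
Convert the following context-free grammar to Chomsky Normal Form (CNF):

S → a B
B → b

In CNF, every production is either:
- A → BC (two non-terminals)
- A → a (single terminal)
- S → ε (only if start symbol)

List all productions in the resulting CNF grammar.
The grammar has no ε-productions or unit productions to eliminate.
S → a B has terminal a in a right-hand side of length ≥ 2: introduce T_a → a and use T_a in place of a.
B → b is already in CNF (single terminal) – keep it.
S → a B becomes S → T_a B.
Resulting CNF grammar (3 productions): T_a → a; B → b; S → T_a B

Final answer: T_a → a; B → b; S → T_a B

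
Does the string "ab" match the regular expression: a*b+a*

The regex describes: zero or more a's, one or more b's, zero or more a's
Yes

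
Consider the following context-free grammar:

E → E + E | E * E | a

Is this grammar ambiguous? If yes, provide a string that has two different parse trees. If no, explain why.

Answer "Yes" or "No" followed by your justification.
Two different leftmost derivations of a + a * a:
  (1) E ⇒ E + E ⇒ a + E ⇒ a + E * E ⇒ a + a * E ⇒ a + a * a   (tree groups a + (a * a))
  (2) E ⇒ E * E ⇒ E + E * E ⇒ a + E * E ⇒ a + a * E ⇒ a + a * a   (tree groups (a + a) * a)
Two distinct leftmost derivations = two distinct parse trees, so the grammar is ambiguous.

Final answer: Yes - the string 'a + a * a' has two distinct leftmost derivations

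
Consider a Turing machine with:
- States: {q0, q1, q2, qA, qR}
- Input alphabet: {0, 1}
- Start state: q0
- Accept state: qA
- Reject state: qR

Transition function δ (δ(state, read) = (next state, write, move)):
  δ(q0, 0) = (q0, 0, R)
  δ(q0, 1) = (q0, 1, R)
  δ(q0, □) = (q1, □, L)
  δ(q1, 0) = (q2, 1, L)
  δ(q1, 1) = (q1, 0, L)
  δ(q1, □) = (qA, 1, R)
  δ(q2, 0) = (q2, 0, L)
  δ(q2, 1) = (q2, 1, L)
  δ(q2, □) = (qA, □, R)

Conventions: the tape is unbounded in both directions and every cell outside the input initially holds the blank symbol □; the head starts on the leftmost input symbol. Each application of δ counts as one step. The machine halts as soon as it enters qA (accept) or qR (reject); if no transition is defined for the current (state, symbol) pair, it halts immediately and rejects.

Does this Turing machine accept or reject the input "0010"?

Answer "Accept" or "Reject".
Step 0: [q0]0010 (head at position 0)
Step 1: δ(q0, 0) = (q0, 0, R)  ⊢  0[q0]010 (head at position 1)
Step 2: δ(q0, 0) = (q0, 0, R)  ⊢  00[q0]10 (head at position 2)
Step 3: δ(q0, 1) = (q0, 1, R)  ⊢  001[q0]0 (head at position 3)
Step 4: δ(q0, 0) = (q0, 0, R)  ⊢  0010[q0]□ (head at position 4)
Step 5: δ(q0, □) = (q1, □, L)  ⊢  001[q1]0□ (head at position 3)
Step 6: δ(q1, 0) = (q2, 1, L)  ⊢  00[q2]11□ (head at position 2)
Step 7: δ(q2, 1) = (q2, 1, L)  ⊢  0[q2]011□ (head at position 1)
Step 8: δ(q2, 0) = (q2, 0, L)  ⊢  [q2]0011□ (head at position 0)
Step 9: δ(q2, 0) = (q2, 0, L)  ⊢  [q2]□0011□ (head at position -1)
Step 10: δ(q2, □) = (qA, □, R)  ⊢  □[qA]0011□ (head at position 0)
The machine is in qA, so it halts and accepts.

Final answer: Accept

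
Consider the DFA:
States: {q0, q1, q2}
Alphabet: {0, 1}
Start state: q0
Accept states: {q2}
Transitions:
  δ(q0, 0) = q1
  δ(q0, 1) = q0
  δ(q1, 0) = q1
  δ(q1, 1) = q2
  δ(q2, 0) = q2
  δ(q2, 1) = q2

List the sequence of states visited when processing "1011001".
Starting at q0
Read '1': q0 -> q0
Read '0': q0 -> q1
Read '1': q1 -> q2
Read '1': q2 -> q2
Read '0': q2 -> q2
Read '0': q2 -> q2
Read '1': q2 -> q2

Final answer: q0 -> q0 -> q1 -> q2 -> q2 -> q2 -> q2 -> q2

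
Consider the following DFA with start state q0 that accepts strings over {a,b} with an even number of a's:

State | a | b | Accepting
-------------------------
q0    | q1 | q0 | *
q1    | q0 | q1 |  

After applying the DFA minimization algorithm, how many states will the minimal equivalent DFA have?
All 2 states are reachable from q0, so none can be removed as unreachable.
Table-filling: first mark every (accepting, non-accepting) pair as distinguishable (accepting: {q0}; non-accepting: {q1}).
Every pair of states is distinguishable, so the DFA is already minimal.
Equivalence classes: {q0}, {q1} → 2 states.

Final answer: 2 states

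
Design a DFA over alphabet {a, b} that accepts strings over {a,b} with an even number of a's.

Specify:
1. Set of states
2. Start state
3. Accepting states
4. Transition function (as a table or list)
One valid DFA (any DFA recognizing the same language is acceptable):
States: {q0, q1}
Start: q0
Accepting: {q0}
Transitions (accepting states marked with *):
State | a | b | Accepting
-------------------------
q0    | q1 | q0 | *
q1    | q0 | q1 |  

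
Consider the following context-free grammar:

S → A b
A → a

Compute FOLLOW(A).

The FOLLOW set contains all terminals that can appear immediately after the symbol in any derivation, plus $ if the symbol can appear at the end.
A occurs only in S → A b, where it is immediately followed by the terminal b. So FOLLOW(A) = {b}.

Final answer: {b}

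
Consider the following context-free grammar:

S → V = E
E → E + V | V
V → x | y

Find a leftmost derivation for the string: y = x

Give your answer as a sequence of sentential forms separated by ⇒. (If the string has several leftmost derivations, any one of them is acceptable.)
Start with S.
Step 1: the leftmost non-terminal is S; apply S → V = E:  V = E
Step 2: the leftmost non-terminal is V; apply V → y:  y = E
Step 3: the leftmost non-terminal is E; apply E → V:  y = V
Step 4: the leftmost non-terminal is V; apply V → x:  y = x

Final answer: S ⇒ V = E ⇒ y = E ⇒ y = V ⇒ y = x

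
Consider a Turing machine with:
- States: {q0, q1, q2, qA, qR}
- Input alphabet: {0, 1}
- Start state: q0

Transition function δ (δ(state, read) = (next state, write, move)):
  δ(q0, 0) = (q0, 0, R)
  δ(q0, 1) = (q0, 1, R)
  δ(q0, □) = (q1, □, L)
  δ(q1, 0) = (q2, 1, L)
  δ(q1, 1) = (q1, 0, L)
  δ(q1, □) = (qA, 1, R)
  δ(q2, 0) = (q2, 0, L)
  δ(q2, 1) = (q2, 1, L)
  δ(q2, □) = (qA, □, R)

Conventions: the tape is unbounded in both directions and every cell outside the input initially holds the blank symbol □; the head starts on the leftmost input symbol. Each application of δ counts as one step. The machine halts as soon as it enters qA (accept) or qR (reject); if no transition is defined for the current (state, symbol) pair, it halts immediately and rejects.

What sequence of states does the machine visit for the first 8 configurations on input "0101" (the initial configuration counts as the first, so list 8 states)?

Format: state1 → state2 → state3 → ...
Step 0: [q0]0101 (head at position 0)
Step 1: δ(q0, 0) = (q0, 0, R)  ⊢  0[q0]101 (head at position 1)
Step 2: δ(q0, 1) = (q0, 1, R)  ⊢  01[q0]01 (head at position 2)
Step 3: δ(q0, 0) = (q0, 0, R)  ⊢  010[q0]1 (head at position 3)
Step 4: δ(q0, 1) = (q0, 1, R)  ⊢  0101[q0]□ (head at position 4)
Step 5: δ(q0, □) = (q1, □, L)  ⊢  010[q1]1□ (head at position 3)
Step 6: δ(q1, 1) = (q1, 0, L)  ⊢  01[q1]00□ (head at position 2)
Step 7: δ(q1, 0) = (q2, 1, L)  ⊢  0[q2]110□ (head at position 1)
Reading off the states of these 8 configurations: q0 → q0 → q0 → q0 → q0 → q1 → q1 → q2

Final answer: q0 → q0 → q0 → q0 → q0 → q1 → q1 → q2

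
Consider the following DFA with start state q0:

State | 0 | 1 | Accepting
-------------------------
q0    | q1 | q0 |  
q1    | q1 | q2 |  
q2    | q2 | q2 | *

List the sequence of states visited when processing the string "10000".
q0 → q0 → q1 → q1 → q1 → q1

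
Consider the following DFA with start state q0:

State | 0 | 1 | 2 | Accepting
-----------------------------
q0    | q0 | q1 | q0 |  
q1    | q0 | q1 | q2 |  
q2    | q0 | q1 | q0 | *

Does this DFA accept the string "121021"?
Start in q0.
Read '1': q0 → q1
Read '2': q1 → q2
Read '1': q2 → q1
Read '0': q1 → q0
Read '2': q0 → q0
Read '1': q0 → q1
Final state q1 is not accepting, so the string is rejected.

Final answer: No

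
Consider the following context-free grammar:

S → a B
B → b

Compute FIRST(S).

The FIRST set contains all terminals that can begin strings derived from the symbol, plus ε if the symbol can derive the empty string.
S has the single production S → a B, whose right-hand side begins with the terminal a. So FIRST(S) = {a}.

Final answer: {a}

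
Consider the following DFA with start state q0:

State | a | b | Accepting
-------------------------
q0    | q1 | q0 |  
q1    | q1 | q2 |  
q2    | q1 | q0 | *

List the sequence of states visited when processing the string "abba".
q0 → q1 → q2 → q0 → q1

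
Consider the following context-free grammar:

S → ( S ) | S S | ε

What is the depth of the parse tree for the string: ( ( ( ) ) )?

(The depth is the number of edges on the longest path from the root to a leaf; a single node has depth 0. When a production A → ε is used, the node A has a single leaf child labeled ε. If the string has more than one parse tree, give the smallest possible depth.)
The string is 3 nested pairs. The shallowest parse tree applies S → ( S ) 3 times (one node per nested pair, each a child of the previous) and then S → ε in the middle.
S nodes at depths 0..3, ε leaf at depth 4; parentheses leaves are at depths 1..3.
(Using S → S S with an S → ε child anywhere only adds levels, so it cannot give a shallower tree.)
Depth = 4.

Final answer: 4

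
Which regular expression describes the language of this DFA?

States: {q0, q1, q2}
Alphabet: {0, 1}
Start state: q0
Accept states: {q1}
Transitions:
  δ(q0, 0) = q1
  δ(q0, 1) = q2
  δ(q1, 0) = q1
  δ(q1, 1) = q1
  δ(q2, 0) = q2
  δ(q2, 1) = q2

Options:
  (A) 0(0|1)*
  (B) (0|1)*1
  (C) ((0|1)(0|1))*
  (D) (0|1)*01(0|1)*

Testing sample strings against the DFA:
  '11' -> rejected
  '00' -> accepted
  '11010' -> rejected
  '00000' -> accepted
Checking each option for a counterexample:
  (A) 0(0|1)*: agrees with the DFA on all strings of length ≤ 4
  (B) (0|1)*1: '0' is accepted by the DFA but does not match the regex → eliminated
  (C) ((0|1)(0|1))*: ε is rejected by the DFA but matches the regex → eliminated
  (D) (0|1)*01(0|1)*: '0' is accepted by the DFA but does not match the regex → eliminated
Only (A) 0(0|1)* is consistent with the DFA.

Final answer: (A) 0(0|1)*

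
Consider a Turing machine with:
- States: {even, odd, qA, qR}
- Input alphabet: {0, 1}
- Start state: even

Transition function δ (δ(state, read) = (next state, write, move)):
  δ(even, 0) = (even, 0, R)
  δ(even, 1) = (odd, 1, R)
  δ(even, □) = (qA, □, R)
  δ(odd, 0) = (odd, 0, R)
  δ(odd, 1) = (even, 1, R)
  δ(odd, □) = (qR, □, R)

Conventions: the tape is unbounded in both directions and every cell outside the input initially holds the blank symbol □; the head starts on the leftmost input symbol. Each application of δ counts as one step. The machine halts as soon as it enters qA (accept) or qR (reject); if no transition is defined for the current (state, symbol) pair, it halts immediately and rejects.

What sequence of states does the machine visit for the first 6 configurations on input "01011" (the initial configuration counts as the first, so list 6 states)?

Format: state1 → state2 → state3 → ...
Step 0: [even]01011 (head at position 0)
Step 1: δ(even, 0) = (even, 0, R)  ⊢  0[even]1011 (head at position 1)
Step 2: δ(even, 1) = (odd, 1, R)  ⊢  01[odd]011 (head at position 2)
Step 3: δ(odd, 0) = (odd, 0, R)  ⊢  010[odd]11 (head at position 3)
Step 4: δ(odd, 1) = (even, 1, R)  ⊢  0101[even]1 (head at position 4)
Step 5: δ(even, 1) = (odd, 1, R)  ⊢  01011[odd]□ (head at position 5)
Reading off the states of these 6 configurations: even → even → odd → odd → even → odd

Final answer: even → even → odd → odd → even → odd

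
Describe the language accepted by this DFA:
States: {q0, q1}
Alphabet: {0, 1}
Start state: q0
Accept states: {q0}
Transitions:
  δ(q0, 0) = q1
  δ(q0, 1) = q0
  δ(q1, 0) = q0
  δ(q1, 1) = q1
Analyzing the DFA structure:
Start state: q0
Accept states: {q0}
Interpreting what each state remembers (checking against the transitions):
  q0: an even number of 0s has been read so far
  q1: an odd number of 0s has been read so far
  δ(q0, 0): in q0 (an even number of 0s has been read so far), after reading 0 we have: an odd number of 0s has been read so far → q1
  δ(q0, 1): in q0 (an even number of 0s has been read so far), after reading 1 we have: an even number of 0s has been read so far → q0
  δ(q1, 0): in q1 (an odd number of 0s has been read so far), after reading 0 we have: an even number of 0s has been read so far → q0
  δ(q1, 1): in q1 (an odd number of 0s has been read so far), after reading 1 we have: an odd number of 0s has been read so far → q1
A string is accepted iff it ends in {q0}, i.e. an even number of 0s has been read so far.
Language: All binary strings with an even number of 0s

Final answer: All binary strings with an even number of 0s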